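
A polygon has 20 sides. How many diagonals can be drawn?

Each of the 20 vertices connects to 17 non-adjacent vertices via diagonals.
Total connections = 20 × 17 = 340, but each diagonal is counted twice.
Number of diagonals = 340 / 2 = 170.

170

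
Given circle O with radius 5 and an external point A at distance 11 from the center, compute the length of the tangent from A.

Let T be the point of tangency. Then OT ⊥ AT (radius ⊥ tangent).
In right triangle OTA: OA² = OT² + AT²
11² = 5² + AT²
AT² = 96, AT = 4*sqrt(6)

4*sqrt(6)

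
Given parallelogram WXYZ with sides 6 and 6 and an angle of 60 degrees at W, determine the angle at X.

Consecutive angles are supplementary: angle X = 180 - 60 = 120 degrees.

120 degrees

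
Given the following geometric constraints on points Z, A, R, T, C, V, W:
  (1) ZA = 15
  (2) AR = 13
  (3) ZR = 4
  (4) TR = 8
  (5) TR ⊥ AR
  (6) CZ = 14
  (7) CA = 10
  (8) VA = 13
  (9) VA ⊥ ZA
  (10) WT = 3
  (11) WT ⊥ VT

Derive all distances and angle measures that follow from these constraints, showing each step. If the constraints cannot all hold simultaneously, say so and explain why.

The constraints are consistent.

Step 1: From ZA = 15, AV = 13, and ∠ZAV = 90°, by the law of cosines:
  ZV² = ZA² + AV² - 2·ZA·AV·cos(90°) = 225 + 169 - 0 = 394
  ZV ≈ 19.85

Step 2: From AR = 13, RT = 8, and ∠ART = 90°, by the law of cosines:
  AT² = AR² + RT² - 2·AR·RT·cos(90°) = 169 + 64 - 0 = 233
  AT ≈ 15.26

Step 3: From ZA = 15, ZC = 14, AC = 10, by the inverse law of cosines:
  cos(∠AZC) = (ZA² + ZC² - AC²) / (2·ZA·ZC)
  ∠AZC = 40.16°

Step 4: From ZA = 15, ZR = 4, AR = 13, by the inverse law of cosines:
  cos(∠AZR) = (ZA² + ZR² - AR²) / (2·ZA·ZR)
  ∠AZR = 53.13°

Step 5: From AC = 10, AZ = 15, CZ = 14, by the inverse law of cosines:
  cos(∠CAZ) = (AC² + AZ² - CZ²) / (2·AC·AZ)
  ∠CAZ = 64.53°

Step 6: From AR = 13, AZ = 15, RZ = 4, by the inverse law of cosines:
  cos(∠RAZ) = (AR² + AZ² - RZ²) / (2·AR·AZ)
  ∠RAZ = 14.25°

Step 7: From RA = 13, RZ = 4, AZ = 15, by the inverse law of cosines:
  cos(∠ARZ) = (RA² + RZ² - AZ²) / (2·RA·RZ)
  ∠ARZ = 112.62°

Step 8: From CA = 10, CZ = 14, AZ = 15, by the inverse law of cosines:
  cos(∠ACZ) = (CA² + CZ² - AZ²) / (2·CA·CZ)
  ∠ACZ = 75.31°

Step 9: From ZA = 15, ZV = 19.85, AV = 13, by the inverse law of cosines:
  cos(∠AZV) = (ZA² + ZV² - AV²) / (2·ZA·ZV)
  ∠AZV = 40.91°

Step 10: From AR = 13, AT = 15.26, RT = 8, by the inverse law of cosines:
  cos(∠RAT) = (AR² + AT² - RT²) / (2·AR·AT)
  ∠RAT = 31.61°

Step 11: From TA = 15.26, TR = 8, AR = 13, by the inverse law of cosines:
  cos(∠ATR) = (TA² + TR² - AR²) / (2·TA·TR)
  ∠ATR = 58.39°

Step 12: From VA = 13, VZ = 19.85, AZ = 15, by the inverse law of cosines:
  cos(∠AVZ) = (VA² + VZ² - AZ²) / (2·VA·VZ)
  ∠AVZ = 49.09°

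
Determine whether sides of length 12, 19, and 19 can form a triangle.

Sort the sides: 12, 19, 19.
It suffices to check that the sum of the two smallest exceeds the largest:
12 + 19 = 31 > 19. ✓
Yes, a valid triangle can be formed.

Yes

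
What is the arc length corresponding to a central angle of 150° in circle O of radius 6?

The full circumference is 2πr = 2π(6) = 12*pi.
The arc spans 150° out of 360°, which is a fraction of 5/12.
Arc length = 12*pi × 5/12 = 5*pi.

5*pi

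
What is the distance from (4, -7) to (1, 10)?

d = sqrt((-3)^2 + (17)^2) = sqrt(298)

sqrt(298)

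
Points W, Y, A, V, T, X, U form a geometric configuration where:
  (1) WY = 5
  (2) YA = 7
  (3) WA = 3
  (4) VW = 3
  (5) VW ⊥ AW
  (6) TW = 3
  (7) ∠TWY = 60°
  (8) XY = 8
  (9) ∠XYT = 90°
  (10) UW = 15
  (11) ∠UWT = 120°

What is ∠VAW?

Step 1: By the law of cosines on triangle AWV: AV² = 3² + 3² − 2·3·3·cos(90°) = 18, so AV = 3·√2.
Step 2: By the inverse law of cosines on triangle VAW: cos(∠VAW) = ((3·√2)² + 3² − 3²) / (2·3·√2·3) = 18/25.46 = 0.7071, so ∠VAW = 45°.

Therefore, the measure of angle ∠VAW = 45°.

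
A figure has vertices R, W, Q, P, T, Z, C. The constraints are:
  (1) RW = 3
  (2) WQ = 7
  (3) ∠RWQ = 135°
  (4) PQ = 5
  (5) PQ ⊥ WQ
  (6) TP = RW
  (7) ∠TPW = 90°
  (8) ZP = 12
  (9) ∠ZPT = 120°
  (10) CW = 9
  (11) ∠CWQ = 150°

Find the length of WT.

From the given relations: TP = RW = 3.
Step 1: By the law of cosines on triangle PQW: PW² = 5² + 7² − 2·5·7·cos(90°) = 74, so PW = √74.
Step 2: By the law of cosines on triangle WPT: WT² = √74² + 3² − 2·√74·3·cos(90°) = 83, so WT = √83.

Therefore, the length of WT = √83.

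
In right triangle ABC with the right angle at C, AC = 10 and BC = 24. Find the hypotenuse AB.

By the Pythagorean theorem: AB^2 = AC^2 + BC^2
AB^2 = 10^2 + 24^2 = 100 + 576 = 676
AB = sqrt(676) = 26

26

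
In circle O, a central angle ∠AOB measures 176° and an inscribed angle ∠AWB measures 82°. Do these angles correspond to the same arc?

By the inscribed angle theorem, the inscribed angle for a central angle of 176° should be 176° / 2 = 88°.
The given inscribed angle is 82°, which does not equal 88°.
Therefore, no, they do not correspond to the same arc.

No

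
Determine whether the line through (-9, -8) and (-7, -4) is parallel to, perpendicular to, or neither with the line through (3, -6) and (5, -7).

Slope of line 1: m1 = (-4 - -8)/(-7 - -9) = 4/2 = 2
Slope of line 2: m2 = (-7 - -6)/(5 - 3) = -1/2 = -1/2
Two lines are perpendicular when the product of their slopes is -1 (negative reciprocals).
m1 * m2 = (2) * (-1/2) = -1, confirming perpendicularity.

Perpendicular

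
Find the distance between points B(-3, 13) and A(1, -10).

The horizontal distance is |1 - -3| = 4 and the vertical distance is |-10 - 13| = 23.
By the Pythagorean theorem, d = sqrt(4^2 + 23^2) = sqrt(545).

sqrt(545)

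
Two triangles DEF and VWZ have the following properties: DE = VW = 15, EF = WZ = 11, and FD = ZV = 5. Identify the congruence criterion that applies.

The given information provides:
DE = VW = 15, EF = WZ = 11, and FD = ZV = 5
This matches the SSS congruence theorem.
All three pairs of corresponding sides are equal (Side-Side-Side).

SSS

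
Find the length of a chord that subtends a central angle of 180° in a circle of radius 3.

Chord = 2(3) sin(90°) = 6

6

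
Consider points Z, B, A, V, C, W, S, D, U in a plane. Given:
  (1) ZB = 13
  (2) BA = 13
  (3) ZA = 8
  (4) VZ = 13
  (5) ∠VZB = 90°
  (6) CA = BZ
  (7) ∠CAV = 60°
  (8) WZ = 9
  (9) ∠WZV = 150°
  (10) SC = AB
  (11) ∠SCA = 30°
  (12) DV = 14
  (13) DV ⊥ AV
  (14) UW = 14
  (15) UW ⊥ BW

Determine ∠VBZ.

Step 1: By the law of cosines on triangle BZV: BV² = 13² + 13² − 2·13·13·cos(90°) = 338, so BV = 13·√2.
Step 2: By the inverse law of cosines on triangle VBZ: cos(∠VBZ) = ((13·√2)² + 13² − 13²) / (2·13·√2·13) = 338/478 = 0.7071, so ∠VBZ = 45°.

Therefore, the measure of angle ∠VBZ = 45°.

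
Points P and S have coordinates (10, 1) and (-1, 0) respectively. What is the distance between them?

The horizontal distance is |-1 - 10| = 11 and the vertical distance is |0 - 1| = 1.
By the Pythagorean theorem, d = sqrt(11^2 + 1^2) = sqrt(122).

sqrt(122)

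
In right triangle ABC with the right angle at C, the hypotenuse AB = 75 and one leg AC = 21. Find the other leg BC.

BC = sqrt(75^2 - 21^2) = sqrt(5184) = 72

72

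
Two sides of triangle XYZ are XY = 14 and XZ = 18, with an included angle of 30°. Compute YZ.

By the law of cosines: YZ^2 = XY^2 + XZ^2 - 2*XY*XZ*cos(X)
YZ^2 = 14^2 + 18^2 - 2*14*18*cos(30°)
YZ^2 = 196 + 324 - 504*(sqrt(3)/2)
YZ^2 = 520 - 252*sqrt(3)
YZ = 2*sqrt(130 - 63*sqrt(3))

2*sqrt(130 - 63*sqrt(3))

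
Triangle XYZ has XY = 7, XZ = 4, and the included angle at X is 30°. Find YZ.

By the law of cosines: YZ^2 = XY^2 + XZ^2 - 2*XY*XZ*cos(X)
YZ^2 = 7^2 + 4^2 - 2*7*4*cos(30°)
YZ^2 = 49 + 16 - 56*(sqrt(3)/2)
YZ^2 = 65 - 28*sqrt(3)
YZ = sqrt(65 - 28*sqrt(3))

sqrt(65 - 28*sqrt(3))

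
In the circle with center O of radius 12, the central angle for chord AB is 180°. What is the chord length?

Drop a perpendicular from the center to the chord, bisecting both the chord and the central angle.
Each half-chord = r sin(θ/2) = 12 sin(90°).
The full chord = 2 × 12 × sin(90°) = 24.

24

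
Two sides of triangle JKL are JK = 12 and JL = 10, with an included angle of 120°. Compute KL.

When two sides and the included angle are known, the law of cosines gives the third side.
c^2 = a^2 + b^2 - 2ab cos(C) generalizes the Pythagorean theorem to non-right triangles.
Here: KL^2 = 144 + 100 - 240*(-1/2) = 364
KL = 2*sqrt(91)

2*sqrt(91)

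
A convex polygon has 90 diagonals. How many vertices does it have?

Using d = n(n - 3)/2, we solve 90 = n(n - 3)/2.
So n(n - 3) = 180.
Testing n = 15: 15 * 12 = 180 = 180. Correct.
The polygon has 15 sides.

15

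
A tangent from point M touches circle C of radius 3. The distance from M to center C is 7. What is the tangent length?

tangent = √(d² - r²) = √(7² - 3²) = √(49 - 9) = √40 = 2*sqrt(10)

2*sqrt(10)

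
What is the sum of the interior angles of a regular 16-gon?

The sum of interior angles of an n-sided polygon is (n - 2) * 180.
For n = 16: (16 - 2) * 180 = 14 * 180 = 2520 degrees.

2520 degrees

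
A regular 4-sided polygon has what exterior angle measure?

Each exterior angle of a regular n-gon is 360 / n.
For n = 4: 360 / 4 = 90 degrees.

90 degrees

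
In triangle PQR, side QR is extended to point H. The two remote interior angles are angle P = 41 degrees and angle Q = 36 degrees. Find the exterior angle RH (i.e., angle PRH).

By the exterior angle theorem, an exterior angle of a triangle equals the sum of the two remote interior angles.
Exterior angle = angle P + angle Q
Exterior angle = 41 + 36 = 77 degrees

77 degrees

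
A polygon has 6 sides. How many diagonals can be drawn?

Total line segments between 6 vertices = C(6,2) = 15.
Subtract the 6 sides: 15 - 6 = 9 diagonals.

9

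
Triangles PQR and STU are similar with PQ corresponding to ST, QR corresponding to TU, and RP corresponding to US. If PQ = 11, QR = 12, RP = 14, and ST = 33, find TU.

Since the triangles are similar, the ratio of corresponding sides is constant.
Scale factor k = ST / PQ = 33 / 11 = 3
TU = k * QR = 3 * 12 = 36

36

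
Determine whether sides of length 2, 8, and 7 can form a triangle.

For three segments to close into a triangle, no single side can be as long as the other two combined.
The longest side is 8, and 2 + 7 = 9 > 8.
A triangle can be formed.

Yes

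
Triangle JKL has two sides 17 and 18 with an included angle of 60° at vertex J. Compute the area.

When two sides and the included angle are known, the area formula is (1/2)ab sin(C).
The height from one side to the opposite vertex is 18 sin(60°) = 9*sqrt(3).
Area = (1/2) * 17 * 9*sqrt(3) = 153*sqrt(3)/2.

153*sqrt(3)/2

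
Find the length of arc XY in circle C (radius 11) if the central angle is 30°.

The full circumference is 2πr = 2π(11) = 22*pi.
The arc spans 30° out of 360°, which is a fraction of 1/12.
Arc length = 22*pi × 1/12 = 11*pi/6.

11*pi/6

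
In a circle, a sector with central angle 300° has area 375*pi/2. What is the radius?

Sector area A = πr² × θ/360, so r² = 360A / (πθ).
r² = 360 × 375*pi/2 / (π × 300)
r² = 225
r = 15

15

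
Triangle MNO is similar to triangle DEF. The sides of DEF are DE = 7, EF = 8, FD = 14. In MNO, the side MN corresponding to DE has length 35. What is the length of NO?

Since the triangles are similar, the ratio of corresponding sides is constant.
Scale factor k = MN / DE = 35 / 7 = 5
NO = k * EF = 5 * 8 = 40

40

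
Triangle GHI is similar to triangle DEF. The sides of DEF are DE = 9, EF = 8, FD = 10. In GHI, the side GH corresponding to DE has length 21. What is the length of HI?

Since the triangles are similar, the ratio of corresponding sides is constant.
Scale factor k = GH / DE = 21 / 9 = 7/3
HI = k * EF = 7/3 * 8 = 56/3

56/3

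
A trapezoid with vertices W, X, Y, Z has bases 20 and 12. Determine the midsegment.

midsegment = (20 + 12) / 2 = 32 / 2 = 16

16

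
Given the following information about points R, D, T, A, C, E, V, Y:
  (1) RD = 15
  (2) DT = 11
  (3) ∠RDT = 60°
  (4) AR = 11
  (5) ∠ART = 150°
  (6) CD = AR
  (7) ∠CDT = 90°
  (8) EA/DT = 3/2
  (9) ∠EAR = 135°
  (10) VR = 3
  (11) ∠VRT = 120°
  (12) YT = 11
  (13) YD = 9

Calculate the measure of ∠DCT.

From the given relations: CD = AR = 11.
Step 1: By the law of cosines on triangle CDT: CT² = 11² + 11² − 2·11·11·cos(90°) = 242, so CT = 11·√2.
Step 2: By the inverse law of cosines on triangle DCT: cos(∠DCT) = (11² + (11·√2)² − 11²) / (2·11·11·√2) = 242/342.24 = 0.7071, so ∠DCT = 45°.

Therefore, the measure of angle ∠DCT = 45°.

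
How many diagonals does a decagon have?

The number of diagonals in an n-gon is n(n - 3)/2.
For n = 10: 10(10 - 3)/2 = 10 × 7 / 2 = 35.

35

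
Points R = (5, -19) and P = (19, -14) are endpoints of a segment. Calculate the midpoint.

M = ((x₁ + x₂)/2, (y₁ + y₂)/2)
= ((5 + 19)/2, (-19 + -14)/2)
= (24/2, -33/2) = (12, -33/2)

(12, -33/2)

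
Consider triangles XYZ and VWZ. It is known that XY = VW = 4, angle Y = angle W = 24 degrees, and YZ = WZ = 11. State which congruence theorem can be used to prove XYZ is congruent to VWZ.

The given information matches SAS: Two pairs of corresponding sides and the included angle are equal (Side-Angle-Side).

SAS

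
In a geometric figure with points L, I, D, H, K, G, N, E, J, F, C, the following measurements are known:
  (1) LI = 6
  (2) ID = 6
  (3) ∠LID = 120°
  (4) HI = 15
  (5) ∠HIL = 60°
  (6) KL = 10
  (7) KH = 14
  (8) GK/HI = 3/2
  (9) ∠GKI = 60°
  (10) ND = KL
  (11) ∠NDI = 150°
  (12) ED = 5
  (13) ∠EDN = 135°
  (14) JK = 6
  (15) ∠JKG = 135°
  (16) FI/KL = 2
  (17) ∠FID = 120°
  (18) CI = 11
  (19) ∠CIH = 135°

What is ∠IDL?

Step 1: By the law of cosines on triangle DIL: DL² = 6² + 6² − 2·6·6·cos(120°) = 108, so DL = 6·√3.
Step 2: By the inverse law of cosines on triangle IDL: cos(∠IDL) = (6² + (6·√3)² − 6²) / (2·6·6·√3) = 108/124.71 = 0.866, so ∠IDL = 30°.

Therefore, the measure of angle ∠IDL = 30°.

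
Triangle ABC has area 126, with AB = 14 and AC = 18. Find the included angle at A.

From the SAS area formula Area = (1/2)ab sin(C), rearranging gives sin(C) = 2*Area/(ab).
sin(C) = 2 * 126 / (252) = 1.
Therefore C = arcsin(1) = 90°.

90°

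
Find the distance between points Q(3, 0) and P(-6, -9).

d = sqrt((-6 - 3)^2 + (-9 - 0)^2)
d = sqrt(-9^2 + -9^2)
d = sqrt(81 + 81)
d = sqrt(162) = 9*sqrt(2)

9*sqrt(2)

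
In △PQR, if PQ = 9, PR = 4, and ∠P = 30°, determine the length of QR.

By the law of cosines: QR^2 = PQ^2 + PR^2 - 2*PQ*PR*cos(P)
QR^2 = 9^2 + 4^2 - 2*9*4*cos(30°)
QR^2 = 81 + 16 - 72*(sqrt(3)/2)
QR^2 = 97 - 36*sqrt(3)
QR = sqrt(97 - 36*sqrt(3))

sqrt(97 - 36*sqrt(3))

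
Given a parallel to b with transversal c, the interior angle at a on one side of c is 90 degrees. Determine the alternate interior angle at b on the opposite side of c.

Alternate interior angles formed by parallel lines and a transversal are equal.
The given angle is 90 degrees.
The alternate interior angle = 90 degrees.

90 degrees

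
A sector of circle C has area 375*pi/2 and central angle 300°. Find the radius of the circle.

Sector area A = πr² × θ/360, so r² = 360A / (πθ).
r² = 360 × 375*pi/2 / (π × 300)
r² = 225
r = 15

15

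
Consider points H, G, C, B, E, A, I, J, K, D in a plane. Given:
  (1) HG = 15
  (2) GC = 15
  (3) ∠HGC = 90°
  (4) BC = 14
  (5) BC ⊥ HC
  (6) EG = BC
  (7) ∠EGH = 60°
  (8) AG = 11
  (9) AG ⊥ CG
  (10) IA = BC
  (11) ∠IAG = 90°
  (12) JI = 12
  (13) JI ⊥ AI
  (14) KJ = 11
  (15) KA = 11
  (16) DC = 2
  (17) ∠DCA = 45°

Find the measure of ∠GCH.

Step 1: By the law of cosines on triangle CGH: CH² = 15² + 15² − 2·15·15·cos(90°) = 450, so CH = 15·√2.
Step 2: By the inverse law of cosines on triangle GCH: cos(∠GCH) = (15² + (15·√2)² − 15²) / (2·15·15·√2) = 450/636.4 = 0.7071, so ∠GCH = 45°.

Therefore, the measure of angle ∠GCH = 45°.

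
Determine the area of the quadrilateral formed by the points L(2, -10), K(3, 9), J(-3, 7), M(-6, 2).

Shoelace: sum of cross terms = 188, Area = (1/2)|188| = 94

94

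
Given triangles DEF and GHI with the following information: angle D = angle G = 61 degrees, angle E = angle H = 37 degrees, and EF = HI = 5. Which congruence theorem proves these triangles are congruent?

The given information provides:
angle D = angle G = 61 degrees, angle E = angle H = 37 degrees, and EF = HI = 5
This matches the AAS congruence theorem.
Two pairs of corresponding angles and a non-included side are equal (Angle-Angle-Side).

AAS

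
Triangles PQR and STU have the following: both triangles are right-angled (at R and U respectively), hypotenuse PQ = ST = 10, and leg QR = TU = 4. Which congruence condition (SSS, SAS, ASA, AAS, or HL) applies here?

The given information provides:
both triangles are right-angled (at R and U respectively), hypotenuse PQ = ST = 10, and leg QR = TU = 4
This matches the HL congruence theorem.
The hypotenuse and one leg of two right triangles are equal (Hypotenuse-Leg).

HL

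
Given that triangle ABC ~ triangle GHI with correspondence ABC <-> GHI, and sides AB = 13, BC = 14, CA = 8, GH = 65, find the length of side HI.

k = 65/13 = 5. HI = 5 * 14 = 70.

70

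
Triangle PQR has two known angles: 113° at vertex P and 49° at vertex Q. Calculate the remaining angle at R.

angle R = 180 - 113 - 49 = 18 degrees.

18 degrees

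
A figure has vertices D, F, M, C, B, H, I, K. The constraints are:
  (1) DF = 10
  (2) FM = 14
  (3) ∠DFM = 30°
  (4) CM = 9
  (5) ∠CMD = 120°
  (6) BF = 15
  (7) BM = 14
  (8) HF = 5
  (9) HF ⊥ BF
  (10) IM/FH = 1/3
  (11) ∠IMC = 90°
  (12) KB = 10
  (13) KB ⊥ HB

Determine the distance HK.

Step 1: By the law of cosines on triangle BFH: BH² = 15² + 5² − 2·15·5·cos(90°) = 250, so BH = 5·√10.
Step 2: By the law of cosines on triangle HBK: HK² = (5·√10)² + 10² − 2·5·√10·10·cos(90°) = 350, so HK = 5·√14.

Therefore, the length of HK = 5·√14.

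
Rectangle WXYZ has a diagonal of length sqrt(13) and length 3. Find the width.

The diagonal of a rectangle forms a right triangle with the two sides.
Rearranging the Pythagorean theorem: missing side = sqrt(d^2 - known^2).
= sqrt(13 - 9) = sqrt(4) = 2.

2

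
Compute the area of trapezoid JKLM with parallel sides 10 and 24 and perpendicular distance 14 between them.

A trapezoid's area equals the midsegment times the height.
The midsegment is (10 + 24) / 2 = 17.
Area = 17 * 14 = 238.

238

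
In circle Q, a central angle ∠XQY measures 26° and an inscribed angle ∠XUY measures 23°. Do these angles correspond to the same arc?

By the inscribed angle theorem, the inscribed angle for a central angle of 26° should be 26° / 2 = 13°.
The given inscribed angle is 23°, which does not equal 13°.
Therefore, no, they do not correspond to the same arc.

No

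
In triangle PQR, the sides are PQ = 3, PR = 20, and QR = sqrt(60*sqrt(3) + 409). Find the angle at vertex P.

cos(P) = (3² + 20² - (sqrt(60*sqrt(3) + 409))²) / (2 × 3 × 20) = -sqrt(3)/2, so P = arccos(-sqrt(3)/2) = 150°.

150°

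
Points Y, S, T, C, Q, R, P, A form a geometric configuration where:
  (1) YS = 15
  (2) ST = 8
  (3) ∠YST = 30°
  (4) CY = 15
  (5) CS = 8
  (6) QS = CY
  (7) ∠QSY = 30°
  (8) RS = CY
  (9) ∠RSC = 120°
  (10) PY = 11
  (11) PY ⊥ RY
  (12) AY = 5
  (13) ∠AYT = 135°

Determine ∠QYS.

From the given relations: QS = CY = 15.
Step 1: By the law of cosines on triangle YSQ: YQ² = 15² + 15² − 2·15·15·cos(30°) = 60.29, so YQ ≈ 7.76.
Step 2: By the inverse law of cosines on triangle QYS: cos(∠QYS) = (7.76² + 15² − 15²) / (2·7.76·15) = 60.29/232.94 = 0.2588, so ∠QYS = 75°.

Therefore, the measure of angle ∠QYS = 75°.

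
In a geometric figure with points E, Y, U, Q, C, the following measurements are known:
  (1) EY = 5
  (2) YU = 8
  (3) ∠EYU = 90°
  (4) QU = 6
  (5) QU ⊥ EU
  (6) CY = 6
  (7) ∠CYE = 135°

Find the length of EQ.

Step 1: By the law of cosines on triangle UYE: UE² = 8² + 5² − 2·8·5·cos(90°) = 89, so UE = √89.
Step 2: By the law of cosines on triangle EUQ: EQ² = √89² + 6² − 2·√89·6·cos(90°) = 125, so EQ = 5·√5.

Therefore, the length of EQ = 5·√5.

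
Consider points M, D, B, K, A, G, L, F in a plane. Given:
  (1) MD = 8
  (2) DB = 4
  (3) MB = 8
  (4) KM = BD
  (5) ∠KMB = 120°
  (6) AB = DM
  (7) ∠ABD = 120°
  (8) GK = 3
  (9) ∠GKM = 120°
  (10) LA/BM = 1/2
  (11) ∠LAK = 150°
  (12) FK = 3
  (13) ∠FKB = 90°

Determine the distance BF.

From the given relations: KM = BD = 4.
Step 1: By the law of cosines on triangle BMK: BK² = 8² + 4² − 2·8·4·cos(120°) = 112, so BK = 4·√7.
Step 2: By the law of cosines on triangle BKF: BF² = (4·√7)² + 3² − 2·4·√7·3·cos(90°) = 121, so BF = 11.

Therefore, the length of BF = 11.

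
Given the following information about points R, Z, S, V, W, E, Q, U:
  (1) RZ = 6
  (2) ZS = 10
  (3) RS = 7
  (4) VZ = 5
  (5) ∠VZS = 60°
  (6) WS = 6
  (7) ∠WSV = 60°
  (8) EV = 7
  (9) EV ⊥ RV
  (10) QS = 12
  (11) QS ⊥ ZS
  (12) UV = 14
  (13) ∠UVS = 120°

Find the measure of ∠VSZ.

Step 1: By the law of cosines on triangle SZV: SV² = 10² + 5² − 2·10·5·cos(60°) = 75, so SV = 5·√3.
Step 2: By the inverse law of cosines on triangle VSZ: cos(∠VSZ) = ((5·√3)² + 10² − 5²) / (2·5·√3·10) = 150/173.21 = 0.866, so ∠VSZ = 30°.

Therefore, the measure of angle ∠VSZ = 30°.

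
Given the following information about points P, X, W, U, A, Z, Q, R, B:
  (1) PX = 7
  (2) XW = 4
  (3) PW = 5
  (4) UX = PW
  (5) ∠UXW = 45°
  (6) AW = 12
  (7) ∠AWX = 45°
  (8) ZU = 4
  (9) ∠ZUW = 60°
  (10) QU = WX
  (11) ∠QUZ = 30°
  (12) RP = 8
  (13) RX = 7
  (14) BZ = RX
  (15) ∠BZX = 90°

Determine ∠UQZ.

From the given relations: QU = WX = 4.
Step 1: By the law of cosines on triangle QUZ: QZ² = 4² + 4² − 2·4·4·cos(30°) = 4.29, so QZ ≈ 2.07.
Step 2: By the inverse law of cosines on triangle UQZ: cos(∠UQZ) = (4² + 2.07² − 4²) / (2·4·2.07) = 4.29/16.56 = 0.2588, so ∠UQZ = 75°.

Therefore, the measure of angle ∠UQZ = 75°.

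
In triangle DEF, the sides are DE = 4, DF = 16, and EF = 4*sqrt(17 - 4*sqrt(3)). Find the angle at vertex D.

cos(D) = (4² + 16² - (4*sqrt(17 - 4*sqrt(3)))²) / (2 × 4 × 16) = sqrt(3)/2, so D = arccos(sqrt(3)/2) = 30°.

30°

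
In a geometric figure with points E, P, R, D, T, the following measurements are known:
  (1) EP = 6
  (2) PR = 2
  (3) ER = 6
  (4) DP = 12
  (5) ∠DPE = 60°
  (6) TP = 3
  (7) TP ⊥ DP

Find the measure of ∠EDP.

Step 1: By the law of cosines on triangle DPE: DE² = 12² + 6² − 2·12·6·cos(60°) = 108, so DE = 6·√3.
Step 2: By the inverse law of cosines on triangle EDP: cos(∠EDP) = ((6·√3)² + 12² − 6²) / (2·6·√3·12) = 216/249.42 = 0.866, so ∠EDP = 30°.

Therefore, the measure of angle ∠EDP = 30°.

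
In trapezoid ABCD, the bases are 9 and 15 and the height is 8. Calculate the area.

A trapezoid's area equals the midsegment times the height.
The midsegment is (9 + 15) / 2 = 12.
Area = 12 * 8 = 96.

96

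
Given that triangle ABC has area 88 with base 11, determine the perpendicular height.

Rearranging the area formula Area = (1/2) * base * height:
height = 2 * Area / base = 2 * 88 / 11 = 16.

16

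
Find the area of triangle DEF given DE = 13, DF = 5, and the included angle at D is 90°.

When two sides and the included angle are known, the area formula is (1/2)ab sin(C).
The height from one side to the opposite vertex is 5 sin(90°) = 5.
Area = (1/2) * 13 * 5 = 65/2.

65/2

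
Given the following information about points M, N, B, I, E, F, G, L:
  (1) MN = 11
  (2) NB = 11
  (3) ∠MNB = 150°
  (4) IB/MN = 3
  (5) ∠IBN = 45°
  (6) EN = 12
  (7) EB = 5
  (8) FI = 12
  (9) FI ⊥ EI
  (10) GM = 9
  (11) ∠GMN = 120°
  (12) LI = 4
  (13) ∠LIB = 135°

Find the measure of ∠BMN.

Step 1: By the law of cosines on triangle MNB: MB² = 11² + 11² − 2·11·11·cos(150°) = 451.58, so MB ≈ 21.25.
Step 2: By the inverse law of cosines on triangle BMN: cos(∠BMN) = (21.25² + 11² − 11²) / (2·21.25·11) = 451.58/467.51 = 0.9659, so ∠BMN = 15°.

Therefore, the measure of angle ∠BMN = 15°.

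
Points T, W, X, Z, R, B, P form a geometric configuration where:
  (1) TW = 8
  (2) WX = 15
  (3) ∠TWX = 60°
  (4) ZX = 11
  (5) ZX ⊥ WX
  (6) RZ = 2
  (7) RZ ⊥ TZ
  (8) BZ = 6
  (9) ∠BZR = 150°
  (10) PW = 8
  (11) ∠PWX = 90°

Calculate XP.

Step 1: By the law of cosines on triangle XWP: XP² = 15² + 8² − 2·15·8·cos(90°) = 289, so XP = 17.

Therefore, the length of XP = 17.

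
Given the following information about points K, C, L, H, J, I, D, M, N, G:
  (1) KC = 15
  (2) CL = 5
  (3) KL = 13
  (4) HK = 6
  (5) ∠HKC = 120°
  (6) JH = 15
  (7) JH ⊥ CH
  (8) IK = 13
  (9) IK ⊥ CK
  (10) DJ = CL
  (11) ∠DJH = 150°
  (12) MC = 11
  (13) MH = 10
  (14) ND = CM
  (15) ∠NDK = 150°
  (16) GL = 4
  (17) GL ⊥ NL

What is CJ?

Step 1: By the law of cosines on triangle CKH: CH² = 15² + 6² − 2·15·6·cos(120°) = 351, so CH = 3·√39.
Step 2: By the law of cosines on triangle CHJ: CJ² = (3·√39)² + 15² − 2·3·√39·15·cos(90°) = 576, so CJ = 24.

Therefore, the length of CJ = 24.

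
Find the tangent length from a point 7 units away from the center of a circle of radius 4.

The tangent, radius, and line from the external point to the center form a right triangle.
The right angle is where the tangent meets the radius.
By the Pythagorean theorem: tangent² + 4² = 7²
tangent² = 49 - 16 = 33
tangent = sqrt(33)

sqrt(33)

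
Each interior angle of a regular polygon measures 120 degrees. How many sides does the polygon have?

Exterior angle = 180 - 120 = 60. n = 360 / 60 = 6.

6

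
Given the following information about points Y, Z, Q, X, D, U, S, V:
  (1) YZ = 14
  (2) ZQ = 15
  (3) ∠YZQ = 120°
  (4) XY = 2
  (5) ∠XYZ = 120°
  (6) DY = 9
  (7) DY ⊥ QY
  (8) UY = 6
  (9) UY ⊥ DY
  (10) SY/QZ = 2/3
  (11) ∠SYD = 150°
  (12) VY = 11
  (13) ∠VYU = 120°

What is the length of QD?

Step 1: By the law of cosines on triangle QZY: QY² = 15² + 14² − 2·15·14·cos(120°) = 631, so QY ≈ 25.12.
Step 2: By the law of cosines on triangle QYD: QD² = 25.12² + 9² − 2·25.12·9·cos(90°) = 712, so QD = 2·√178.

Therefore, the length of QD = 2·√178.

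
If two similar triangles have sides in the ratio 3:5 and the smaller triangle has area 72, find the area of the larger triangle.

For similar figures, the area ratio equals the square of the side ratio.
Side ratio (the smaller triangle to the larger triangle) = 3:5, so area ratio = 3^2:5^2 = 9:25.
If the area of the smaller triangle is 72, then the area of the larger triangle = 72 * (25/9) = 200.

200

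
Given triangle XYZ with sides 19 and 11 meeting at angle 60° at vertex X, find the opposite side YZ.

By the law of cosines: YZ^2 = XY^2 + XZ^2 - 2*XY*XZ*cos(X)
YZ^2 = 19^2 + 11^2 - 2*19*11*cos(60°)
YZ^2 = 361 + 121 - 418*(1/2)
YZ^2 = 273
YZ = sqrt(273)

sqrt(273)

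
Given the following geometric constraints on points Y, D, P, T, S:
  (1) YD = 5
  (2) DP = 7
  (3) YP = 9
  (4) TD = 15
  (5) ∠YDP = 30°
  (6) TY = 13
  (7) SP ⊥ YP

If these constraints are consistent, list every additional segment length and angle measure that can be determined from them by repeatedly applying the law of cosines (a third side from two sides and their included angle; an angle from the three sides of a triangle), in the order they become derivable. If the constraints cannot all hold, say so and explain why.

These constraints are not satisfiable: (1), (2) and (3) fix all three sides of triangle YDP, so by the law of cosines cos(∠YDP) = (5² + 7² − 9²) / (2·5·7) = -0.1000, i.e. ∠YDP ≈ 95.74°, which contradicts (5) ∠YDP = 30°. No planar figure meets all of them, so nothing further can be derived.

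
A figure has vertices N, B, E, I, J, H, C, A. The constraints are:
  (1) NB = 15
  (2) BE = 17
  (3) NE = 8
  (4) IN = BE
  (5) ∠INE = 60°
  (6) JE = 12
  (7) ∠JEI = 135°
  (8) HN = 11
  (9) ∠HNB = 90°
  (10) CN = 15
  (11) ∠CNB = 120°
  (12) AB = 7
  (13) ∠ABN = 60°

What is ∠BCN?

Step 1: By the law of cosines on triangle CNB: CB² = 15² + 15² − 2·15·15·cos(120°) = 675, so CB = 15·√3.
Step 2: By the inverse law of cosines on triangle BCN: cos(∠BCN) = ((15·√3)² + 15² − 15²) / (2·15·√3·15) = 675/779.42 = 0.866, so ∠BCN = 30°.

Therefore, the measure of angle ∠BCN = 30°.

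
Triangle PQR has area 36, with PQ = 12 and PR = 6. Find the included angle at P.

From the SAS area formula Area = (1/2)ab sin(C), rearranging gives sin(C) = 2*Area/(ab).
sin(C) = 2 * 36 / (72) = 1.
Therefore C = arcsin(1) = 90°.

90°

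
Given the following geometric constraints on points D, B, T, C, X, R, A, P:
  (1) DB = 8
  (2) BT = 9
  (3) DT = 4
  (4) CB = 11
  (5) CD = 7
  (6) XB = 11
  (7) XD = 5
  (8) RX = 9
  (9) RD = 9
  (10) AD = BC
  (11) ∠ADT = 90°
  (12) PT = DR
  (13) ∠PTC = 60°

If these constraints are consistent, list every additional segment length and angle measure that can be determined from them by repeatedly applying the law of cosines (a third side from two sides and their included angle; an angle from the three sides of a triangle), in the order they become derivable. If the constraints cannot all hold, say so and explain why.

The constraints are consistent. Derivable facts, in order:
After 1 step:
- TA = √137
- ∠BCD = 46.5°
- ∠BDC = 94.1°
- ∠BDT = 90.9°
- ∠BDX = 113.58°
- ∠BTD = 62.72°
- ∠BXD = 41.8°
- ∠CBD = 39.4°
- ∠DBT = 26.38°
- ∠DBX = 24.62°
- ∠DRX = 32.26°
- ∠DXR = 73.87°
- ∠RDX = 73.87°
After 2 steps:
- ∠ATD = 70.02°
- ∠DAT = 19.98°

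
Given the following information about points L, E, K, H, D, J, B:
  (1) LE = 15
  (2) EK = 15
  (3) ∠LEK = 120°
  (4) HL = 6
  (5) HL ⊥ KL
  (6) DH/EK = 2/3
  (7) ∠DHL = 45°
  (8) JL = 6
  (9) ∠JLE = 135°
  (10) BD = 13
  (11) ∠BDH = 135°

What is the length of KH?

Step 1: By the law of cosines on triangle LEK: LK² = 15² + 15² − 2·15·15·cos(120°) = 675, so LK = 15·√3.
Step 2: By the law of cosines on triangle KLH: KH² = (15·√3)² + 6² − 2·15·√3·6·cos(90°) = 711, so KH = 3·√79.

Therefore, the length of KH = 3·√79.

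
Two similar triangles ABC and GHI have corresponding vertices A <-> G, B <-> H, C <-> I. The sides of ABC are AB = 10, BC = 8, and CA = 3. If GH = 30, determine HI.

k = 30/10 = 3. HI = 3 * 8 = 24.

24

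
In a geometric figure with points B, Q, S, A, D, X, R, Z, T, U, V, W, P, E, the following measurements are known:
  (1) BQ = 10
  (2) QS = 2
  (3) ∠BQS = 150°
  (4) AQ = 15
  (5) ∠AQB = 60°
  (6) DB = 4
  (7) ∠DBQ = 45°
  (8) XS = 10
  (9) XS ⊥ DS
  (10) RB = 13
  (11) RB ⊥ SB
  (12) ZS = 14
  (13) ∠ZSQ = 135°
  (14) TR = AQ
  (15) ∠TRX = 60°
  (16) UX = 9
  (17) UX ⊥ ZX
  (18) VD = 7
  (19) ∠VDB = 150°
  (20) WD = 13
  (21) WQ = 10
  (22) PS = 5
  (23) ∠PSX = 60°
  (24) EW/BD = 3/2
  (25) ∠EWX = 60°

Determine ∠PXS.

Step 1: By the law of cosines on triangle XSP: XP² = 10² + 5² − 2·10·5·cos(60°) = 75, so XP = 5·√3.
Step 2: By the inverse law of cosines on triangle PXS: cos(∠PXS) = ((5·√3)² + 10² − 5²) / (2·5·√3·10) = 150/173.21 = 0.866, so ∠PXS = 30°.

Therefore, the measure of angle ∠PXS = 30°.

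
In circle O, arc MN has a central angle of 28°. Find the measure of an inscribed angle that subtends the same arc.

Inscribed angle = 28° / 2 = 14° (inscribed angle theorem).

14°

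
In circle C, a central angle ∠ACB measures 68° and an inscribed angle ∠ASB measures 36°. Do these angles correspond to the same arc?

By the inscribed angle theorem, the inscribed angle for a central angle of 68° should be 68° / 2 = 34°.
The given inscribed angle is 36°, which does not equal 34°.
Therefore, no, they do not correspond to the same arc.

No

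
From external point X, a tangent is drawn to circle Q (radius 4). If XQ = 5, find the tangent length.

tangent = √(d² - r²) = √(5² - 4²) = √(25 - 16) = √9 = 3

3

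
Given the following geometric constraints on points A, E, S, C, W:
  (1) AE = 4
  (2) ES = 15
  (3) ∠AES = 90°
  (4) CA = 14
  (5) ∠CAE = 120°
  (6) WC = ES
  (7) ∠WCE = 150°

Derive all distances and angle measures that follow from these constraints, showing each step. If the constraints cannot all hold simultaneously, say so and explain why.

The constraints are consistent.

From the given relations:
  WC = ES = 15

Step 1: From AE = 4, ES = 15, and ∠AES = 90°, by the law of cosines:
  AS² = AE² + ES² - 2·AE·ES·cos(90°) = 16 + 225 - 0 = 241
  AS ≈ 15.52

Step 2: From EA = 4, AC = 14, and ∠EAC = 120°, by the law of cosines:
  EC² = EA² + AC² - 2·EA·AC·cos(120°) = 16 + 196 + 56 = 268
  EC = 2·√67

Step 3: From EC = 2·√67, CW = 15, and ∠ECW = 150°, by the law of cosines:
  EW² = EC² + CW² - 2·EC·CW·cos(150°) = 268 + 225 + 425.3 = 918.3
  EW ≈ 30.3

Step 4: From AE = 4, AS = 15.52, ES = 15, by the inverse law of cosines:
  cos(∠EAS) = (AE² + AS² - ES²) / (2·AE·AS)
  ∠EAS = 75.07°

Step 5: From EA = 4, EC = 2·√67, AC = 14, by the inverse law of cosines:
  cos(∠AEC) = (EA² + EC² - AC²) / (2·EA·EC)
  ∠AEC = 47.78°

Step 6: From SA = 15.52, SE = 15, AE = 4, by the inverse law of cosines:
  cos(∠ASE) = (SA² + SE² - AE²) / (2·SA·SE)
  ∠ASE = 14.93°

Step 7: From CA = 14, CE = 2·√67, AE = 4, by the inverse law of cosines:
  cos(∠ACE) = (CA² + CE² - AE²) / (2·CA·CE)
  ∠ACE = 12.22°

Step 8: From EC = 2·√67, EW = 30.3, CW = 15, by the inverse law of cosines:
  cos(∠CEW) = (EC² + EW² - CW²) / (2·EC·EW)
  ∠CEW = 14.33°

Step 9: From WC = 15, WE = 30.3, CE = 2·√67, by the inverse law of cosines:
  cos(∠CWE) = (WC² + WE² - CE²) / (2·WC·WE)
  ∠CWE = 15.67°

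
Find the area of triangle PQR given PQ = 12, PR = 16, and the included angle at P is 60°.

Area = (1/2) * PQ * PR * sin(P)
Area = (1/2) * 12 * 16 * sin(60°)
Area = (1/2) * 12 * 16 * sqrt(3)/2
Area = 48*sqrt(3)

48*sqrt(3)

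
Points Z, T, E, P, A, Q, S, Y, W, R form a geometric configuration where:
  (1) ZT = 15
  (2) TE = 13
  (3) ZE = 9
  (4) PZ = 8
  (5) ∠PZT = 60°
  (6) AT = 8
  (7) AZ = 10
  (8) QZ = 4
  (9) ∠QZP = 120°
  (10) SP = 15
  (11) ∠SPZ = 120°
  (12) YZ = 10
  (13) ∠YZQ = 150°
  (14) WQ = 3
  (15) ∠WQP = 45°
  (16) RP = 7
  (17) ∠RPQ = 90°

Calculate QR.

Step 1: By the law of cosines on triangle PZQ: PQ² = 8² + 4² − 2·8·4·cos(120°) = 112, so PQ = 4·√7.
Step 2: By the law of cosines on triangle QPR: QR² = (4·√7)² + 7² − 2·4·√7·7·cos(90°) = 161, so QR = √161.

Therefore, the length of QR = √161.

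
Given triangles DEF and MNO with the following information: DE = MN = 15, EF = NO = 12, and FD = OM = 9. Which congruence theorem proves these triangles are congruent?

Consider the given information: DE = MN = 15, EF = NO = 12, and FD = OM = 9
This is not SAS or ASA: SAS requires two sides and the included angle between them. ASA requires two angles and the side between them.
The correct criterion is SSS. All three pairs of corresponding sides are equal (Side-Side-Side).

SSS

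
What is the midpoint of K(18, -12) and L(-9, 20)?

M = ((x₁ + x₂)/2, (y₁ + y₂)/2)
= ((18 + -9)/2, (-12 + 20)/2)
= (9/2, 8/2) = (9/2, 4)

(9/2, 4)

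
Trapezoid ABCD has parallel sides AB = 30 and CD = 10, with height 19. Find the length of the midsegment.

The midsegment of a trapezoid = (base1 + base2) / 2
midsegment = (30 + 10) / 2
midsegment = 40 / 2
midsegment = 20

20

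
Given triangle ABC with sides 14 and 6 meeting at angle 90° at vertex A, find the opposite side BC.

The included angle is 90°, so the triangle is right-angled at A. The opposite side BC is the hypotenuse.
By the Pythagorean theorem: BC = sqrt(14^2 + 6^2) = sqrt(232) = 2*sqrt(58).

2*sqrt(58)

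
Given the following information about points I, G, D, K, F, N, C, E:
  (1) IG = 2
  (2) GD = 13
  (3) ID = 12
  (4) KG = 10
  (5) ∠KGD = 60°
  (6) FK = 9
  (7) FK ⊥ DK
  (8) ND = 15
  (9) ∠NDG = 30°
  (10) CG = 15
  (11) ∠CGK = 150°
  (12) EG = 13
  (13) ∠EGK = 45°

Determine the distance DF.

Step 1: By the law of cosines on triangle DGK: DK² = 13² + 10² − 2·13·10·cos(60°) = 139, so DK = √139.
Step 2: By the law of cosines on triangle DKF: DF² = √139² + 9² − 2·√139·9·cos(90°) = 220, so DF = 2·√55.

Therefore, the length of DF = 2·√55.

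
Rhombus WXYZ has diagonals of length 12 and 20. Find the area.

Area of a rhombus = (d1 * d2) / 2
Area = (12 * 20) / 2
Area = 240 / 2
Area = 120

120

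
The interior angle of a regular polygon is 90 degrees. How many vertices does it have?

Each interior angle of a regular n-gon is (n - 2) * 180 / n.
Setting this equal to 90:
(n - 2) * 180 / n = 90
Each exterior angle = 180 - 90 = 90 degrees.
Since exterior angles sum to 360: n = 360 / 90 = 4.

4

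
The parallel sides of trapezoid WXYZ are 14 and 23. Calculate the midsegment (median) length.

The midsegment (median) of a trapezoid connects the midpoints of the non-parallel sides.
Its length is the average of the two bases: (14 + 23) / 2 = 37/2.

37/2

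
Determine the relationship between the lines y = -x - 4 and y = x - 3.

Slope of line 1: m1 = -1
Slope of line 2: m2 = 1
m1 * m2 = -1, so perpendicular.

Perpendicular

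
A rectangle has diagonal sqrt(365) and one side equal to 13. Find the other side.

The diagonal of a rectangle forms a right triangle with the two sides.
Rearranging the Pythagorean theorem: missing side = sqrt(d^2 - known^2).
= sqrt(365 - 169) = sqrt(196) = 14.

14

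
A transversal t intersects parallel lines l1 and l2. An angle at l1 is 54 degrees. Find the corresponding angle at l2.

When a transversal crosses parallel lines, angles in the same position at each intersection are called corresponding angles.
These are always equal, so the answer is 54 degrees.

54 degrees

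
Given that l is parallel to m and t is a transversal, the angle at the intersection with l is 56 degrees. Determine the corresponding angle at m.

Corresponding angles formed by parallel lines and a transversal are equal.
The given angle is 56 degrees.
The corresponding angle = 56 degrees.

56 degrees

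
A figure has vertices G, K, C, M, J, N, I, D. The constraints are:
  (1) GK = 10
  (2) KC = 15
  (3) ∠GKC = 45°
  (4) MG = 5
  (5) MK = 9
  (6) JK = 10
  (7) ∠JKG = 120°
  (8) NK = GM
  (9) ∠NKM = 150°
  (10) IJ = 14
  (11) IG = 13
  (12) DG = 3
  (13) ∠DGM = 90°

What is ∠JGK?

Step 1: By the law of cosines on triangle GKJ: GJ² = 10² + 10² − 2·10·10·cos(120°) = 300, so GJ = 10·√3.
Step 2: By the inverse law of cosines on triangle JGK: cos(∠JGK) = ((10·√3)² + 10² − 10²) / (2·10·√3·10) = 300/346.41 = 0.866, so ∠JGK = 30°.

Therefore, the measure of angle ∠JGK = 30°.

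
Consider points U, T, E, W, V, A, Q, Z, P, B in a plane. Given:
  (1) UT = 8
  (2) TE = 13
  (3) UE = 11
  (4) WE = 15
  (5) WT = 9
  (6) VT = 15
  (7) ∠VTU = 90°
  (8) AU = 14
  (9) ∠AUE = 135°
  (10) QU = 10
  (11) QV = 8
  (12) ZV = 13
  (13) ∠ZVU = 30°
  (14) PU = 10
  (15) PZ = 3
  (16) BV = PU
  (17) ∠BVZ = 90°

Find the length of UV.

Step 1: By the law of cosines on triangle UTV: UV² = 8² + 15² − 2·8·15·cos(90°) = 289, so UV = 17.

Therefore, the length of UV = 17.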